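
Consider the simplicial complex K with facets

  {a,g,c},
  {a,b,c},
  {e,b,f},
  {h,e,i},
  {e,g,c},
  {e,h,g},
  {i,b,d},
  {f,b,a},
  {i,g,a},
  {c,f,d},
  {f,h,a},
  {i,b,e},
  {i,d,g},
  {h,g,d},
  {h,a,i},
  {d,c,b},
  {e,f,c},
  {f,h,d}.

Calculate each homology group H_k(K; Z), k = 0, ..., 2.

H_0 = Z,  H_1 = Z ⊕ Z/2Z,  H_2 = 0.

K has 9 vertices, 27 edges, 18 triangles.
rank ∂_0 = 0, rank ∂_1 = 8 ⇒ b_0 = 9 − 0 − 8 = 1; all invariant factors of ∂_1 are 1 so no torsion. So H_0 = Z.
rank ∂_1 = 8, rank ∂_2 = 18 ⇒ b_1 = 27 − 8 − 18 = 1; ∂_2 has invariant factor(s) [2] giving torsion. So H_1 = Z ⊕ Z/2Z.
rank ∂_2 = 18, rank ∂_3 = 0 ⇒ b_2 = 18 − 18 − 0 = 0. So H_2 = 0.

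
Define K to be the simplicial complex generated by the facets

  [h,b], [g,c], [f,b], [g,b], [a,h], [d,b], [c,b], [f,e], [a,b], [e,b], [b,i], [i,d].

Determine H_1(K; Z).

H_1 ≅ Z^4.

Take the total order a < b < c < d < e < f < g < h < i on the vertex set. Then K (dimension 1) consists of the simplices:

  0-simplices (9): a, b, c, d, e, f, g, h, i
  1-simplices (12): ab, ah, bc, bd, be, bf, bg, bh, bi, cg, di, ef

Hence C_0 ≅ Z^9, C_1 ≅ Z^12.

The boundary map ∂_1: C_1 → C_0 is given by ∂[p,q] = [q] − [p]. For instance
  ∂cg = g − c.
The resulting 9×12 matrix has rank 8, and its Smith normal form has invariant factors (1,1,1,1,1,1,1,1).

Reading off H_k = ker ∂_k / im ∂_{k+1}:

  H_1: rank ker ∂_1 − rank ∂_2 = (12 − 8) − 0 = 4, and there is no ∂_2, so H_1 ≅ Z^4.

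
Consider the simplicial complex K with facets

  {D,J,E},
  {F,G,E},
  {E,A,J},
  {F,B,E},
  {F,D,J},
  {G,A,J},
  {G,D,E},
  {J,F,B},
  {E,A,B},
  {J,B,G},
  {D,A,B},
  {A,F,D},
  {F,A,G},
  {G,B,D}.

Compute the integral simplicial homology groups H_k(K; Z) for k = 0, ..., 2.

We work with the vertex ordering A < B < D < E < F < G < J. The simplices of K, each written with vertices in increasing order, are:

  0-simplices (7): A, B, D, E, F, G, J
  1-simplices (21): AB, AD, AE, AF, AG, AJ, BD, BE, BF, BG, BJ, DE, DF, DG, DJ, EF, EG, EJ, FG, FJ, GJ
  2-simplices (14): ABD, ABE, ADF, AEJ, AFG, AGJ, BDG, BEF, BFJ, BGJ, DEG, DEJ, DFJ, EFG

Hence C_0 ≅ Z^7, C_1 ≅ Z^21, C_2 ≅ Z^14.

The boundary map ∂_1: C_1 → C_0 sends each edge [p,q] (with p < q) to q − p. For instance
  ∂DE = E − D.
The resulting 7×21 matrix has rank 6, and its Smith normal form has invariant factors (1,1,1,1,1,1).

Boundary ∂_2: C_2 → C_1 sends each 2-simplex [p,q,r] to [q,r] − [p,r] + [p,q]. For instance
  ∂BEF = EF − BF + BE,
  ∂ABD = BD − AD + AB.
As a 21×14 matrix over Z this has rank 13, with invariant factors (1,1,1,1,1,1,1,1,1,1,1,1,1).

From H_k ≅ ker(∂_k) / im(∂_{k+1}) we obtain:

  H_0: rank C_0 − rank ∂_1 = 7 − 6 = 1, and the invariant factors of ∂_1 are all 1, so H_0 = Z.
  H_1: rank ker ∂_1 − rank ∂_2 = (21 − 6) − 13 = 2, and the invariant factors of ∂_2 are all 1, so H_1 = Z^2.
  H_2: rank ker ∂_2 − rank ∂_3 = (14 − 13) − 0 = 1, and there is no ∂_3, so H_2 = Z.

As a check, the Euler characteristic is 7 − 21 + 14 = 0, which agrees with 1 − 2 + 1 = 0.
(K is a triangulation of the torus T^2.)

H_0 = Z,  H_1 = Z^2,  H_2 = Z.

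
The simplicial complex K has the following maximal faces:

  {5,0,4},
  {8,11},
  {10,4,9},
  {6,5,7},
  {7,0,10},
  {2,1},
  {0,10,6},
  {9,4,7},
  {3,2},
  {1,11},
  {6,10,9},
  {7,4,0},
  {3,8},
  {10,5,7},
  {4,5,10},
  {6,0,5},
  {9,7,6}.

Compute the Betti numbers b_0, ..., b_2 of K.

b_0 = 2, b_1 = 1, b_2 = 0.

Order the vertices as 0 < 1 < 2 < 3 < 4 < 5 < 6 < 7 < 8 < 9 < 10 < 11. Listing each simplex with vertices in this order, K has dimension 2 with simplices:

  0-simplices (12): [0], [1], [2], [3], [4], [5], [6], [7], [8], [9], [10], [11]
  1-simplices (23): (23 of them)
  2-simplices (12): [0,4,5], [0,4,7], [0,5,6], [0,6,10], [0,7,10], [4,5,10], [4,7,9], [4,9,10], [5,6,7], [5,7,10], [6,7,9], [6,9,10]

so the chain groups are C_0 ≅ Z^12, C_1 ≅ Z^23, C_2 ≅ Z^12.

The boundary map ∂_1: C_1 → C_0 sends each edge [p,q] (with p < q) to q − p. For instance
  ∂[1,11] = [11] − [1].
As a 12×23 matrix over Z this has rank 10, with invariant factors (1,1,1,1,1,1,1,1,1,1).

Boundary ∂_2: C_2 → C_1 maps a triangle to the signed sum of its edges. For instance
  ∂[0,6,10] = [6,10] − [0,10] + [0,6],
  ∂[4,7,9] = [7,9] − [4,9] + [4,7].
The resulting 23×12 matrix has rank 12, and its Smith normal form has invariant factors (1,1,1,1,1,1,1,1,1,1,1,2).

Computing H_k = (kernel of ∂_k) / (image of ∂_{k+1}):

  H_0: rank C_0 − rank ∂_1 = 12 − 10 = 2, and the invariant factors of ∂_1 are all 1, so H_0 ≅ Z^2.
  H_1: rank ker ∂_1 − rank ∂_2 = (23 − 10) − 12 = 1, and ∂_2 has invariant factor 2 > 1, so H_1 ≅ Z ⊕ Z/2Z.
  H_2: rank ker ∂_2 − rank ∂_3 = (12 − 12) − 0 = 0, and there is no ∂_3, so H_2 ≅ 0.

As a check, the Euler characteristic is 12 − 23 + 12 = 1, which agrees with 2 − 1 + 0 = 1.

Hence the Betti numbers are b_0 = 2, b_1 = 1, b_2 = 0.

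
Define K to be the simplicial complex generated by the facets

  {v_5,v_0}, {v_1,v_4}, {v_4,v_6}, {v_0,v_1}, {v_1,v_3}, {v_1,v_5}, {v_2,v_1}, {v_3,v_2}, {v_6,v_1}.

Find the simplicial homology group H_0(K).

Order the vertices as v_0 < v_1 < v_2 < v_3 < v_4 < v_5 < v_6. Listing each simplex with vertices in this order, K has dimension 1 with simplices:

  0-simplices (7): [v_0], [v_1], [v_2], [v_3], [v_4], [v_5], [v_6]
  1-simplices (9): [v_0,v_1], [v_0,v_5], [v_1,v_2], [v_1,v_3], [v_1,v_4], [v_1,v_5], [v_1,v_6], [v_2,v_3], [v_4,v_6]

giving chain groups C_0 ≅ Z^7, C_1 ≅ Z^9.

The boundary map ∂_1: C_1 → C_0 maps an edge to its endpoints' difference, ∂[p,q] = q − p.
The 7×9 boundary matrix has rank 6 and Smith normal form diag(1,1,1,1,1,1).

Computing H_k = (kernel of ∂_k) / (image of ∂_{k+1}):

  H_0: rank C_0 − rank ∂_1 = 7 − 6 = 1, and the invariant factors of ∂_1 are all 1, so H_0 = Z.

H_0 ≅ Z.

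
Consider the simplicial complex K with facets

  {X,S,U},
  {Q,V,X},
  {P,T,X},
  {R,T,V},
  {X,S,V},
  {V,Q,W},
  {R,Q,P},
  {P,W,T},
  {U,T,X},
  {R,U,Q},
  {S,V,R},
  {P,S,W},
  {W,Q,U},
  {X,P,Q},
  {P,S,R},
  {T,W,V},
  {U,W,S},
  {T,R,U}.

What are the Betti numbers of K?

b_0 = 1, b_1 = 2, b_2 = 1.

Take the total order P < Q < R < S < T < U < V < W < X on the vertex set. Then K (dimension 2) consists of the simplices:

  0-simplices (9): P, Q, R, S, T, U, V, W, X
  1-simplices (27): PQ, PR, PS, PT, PW, PX, QR, QU, QV, QW, QX, RS, RT, RU, RV, SU, SV, SW, SX, TU, TV, TW, TX, UW, UX, VW, VX
  2-simplices (18): PQR, PQX, PRS, PSW, PTW, PTX, QRU, QUW, QVW, QVX, RSV, RTU, RTV, SUW, SUX, SVX, TUX, TVW

Hence C_0 ≅ Z^9, C_1 ≅ Z^27, C_2 ≅ Z^18.

∂_1: C_1 → C_0 sends each edge [p,q] (with p < q) to q − p. For instance
  ∂PX = X − P.
The resulting 9×27 matrix has rank 8, and its Smith normal form has invariant factors (1,1,1,1,1,1,1,1).

The boundary map ∂_2: C_2 → C_1 acts by ∂[p,q,r] = [q,r] − [p,r] + [p,q]. For instance
  ∂QUW = UW − QW + QU,
  ∂TUX = UX − TX + TU.
The 27×18 boundary matrix has rank 17 and Smith normal form diag(1,1,1,1,1,1,1,1,1,1,1,1,1,1,1,1,1).

Computing H_k = (kernel of ∂_k) / (image of ∂_{k+1}):

  H_0: rank C_0 − rank ∂_1 = 9 − 8 = 1, and the invariant factors of ∂_1 are all 1, so H_0 = Z.
  H_1: rank ker ∂_1 − rank ∂_2 = (27 − 8) − 17 = 2, and the invariant factors of ∂_2 are all 1, so H_1 = Z^2.
  H_2: rank ker ∂_2 − rank ∂_3 = (18 − 17) − 0 = 1, and there is no ∂_3, so H_2 = Z.

As a check, the Euler characteristic is 9 − 27 + 18 = 0, which agrees with 1 − 2 + 1 = 0.
(K is a triangulation of the torus T^2.)

Hence the Betti numbers are b_0 = 1, b_1 = 2, b_2 = 1.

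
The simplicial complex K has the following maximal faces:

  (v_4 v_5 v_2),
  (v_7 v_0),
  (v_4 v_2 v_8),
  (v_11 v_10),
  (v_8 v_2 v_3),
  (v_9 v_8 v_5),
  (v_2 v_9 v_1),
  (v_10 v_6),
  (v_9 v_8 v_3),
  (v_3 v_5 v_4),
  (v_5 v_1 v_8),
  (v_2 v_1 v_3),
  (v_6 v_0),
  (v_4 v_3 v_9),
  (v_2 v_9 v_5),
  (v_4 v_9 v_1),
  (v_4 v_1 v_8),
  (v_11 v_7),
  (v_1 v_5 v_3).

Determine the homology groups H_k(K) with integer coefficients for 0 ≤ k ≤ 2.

H_0 = Z^2,  H_1 = Z^3,  H_2 = Z.

Order the vertices as v_0 < v_1 < v_2 < v_3 < v_4 < v_5 < v_6 < v_7 < v_8 < v_9 < v_10 < v_11. Listing each simplex with vertices in this order, K has dimension 2 with simplices:

  0-simplices (12): [v_0], [v_1], [v_2], [v_3], [v_4], [v_5], [v_6], [v_7], [v_8], [v_9], [v_10], [v_11]
  1-simplices (26): (26 of them)
  2-simplices (14): (14 of them)

Hence C_0 ≅ Z^12, C_1 ≅ Z^26, C_2 ≅ Z^14.

∂_1: C_1 → C_0 sends each edge [p,q] (with p < q) to q − p. For instance
  ∂[v_3,v_5] = [v_5] − [v_3].
As a 12×26 matrix over Z this has rank 10, with invariant factors (1,1,1,1,1,1,1,1,1,1).

∂_2: C_2 → C_1 sends each 2-simplex [p,q,r] to [q,r] − [p,r] + [p,q]. For instance
  ∂[v_1,v_2,v_9] = [v_2,v_9] − [v_1,v_9] + [v_1,v_2],
  ∂[v_3,v_8,v_9] = [v_8,v_9] − [v_3,v_9] + [v_3,v_8].
This gives a 26×14 integer matrix of rank 13; reducing to Smith normal form yields diagonal entries (1,1,1,1,1,1,1,1,1,1,1,1,1).

Now H_k = ker ∂_k / im ∂_{k+1}, so:

  H_0: rank C_0 − rank ∂_1 = 12 − 10 = 2, and the invariant factors of ∂_1 are all 1, so H_0 = Z^2.
  H_1: rank ker ∂_1 − rank ∂_2 = (26 − 10) − 13 = 3, and the invariant factors of ∂_2 are all 1, so H_1 = Z^3.
  H_2: rank ker ∂_2 − rank ∂_3 = (14 − 13) − 0 = 1, and there is no ∂_3, so H_2 = Z.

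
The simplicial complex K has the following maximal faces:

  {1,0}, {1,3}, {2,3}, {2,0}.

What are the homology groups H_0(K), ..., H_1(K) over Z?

H_0 = Z,  H_1 = Z.

Fix the vertex order 0 < 1 < 2 < 3 and write every simplex with vertices in increasing order. Then dim K = 1 and the simplices of K are:

  0-simplices (4): [0], [1], [2], [3]
  1-simplices (4): [0,1], [0,2], [1,3], [2,3]

giving chain groups C_0 ≅ Z^4, C_1 ≅ Z^4.

Boundary ∂_1: C_1 → C_0 is given by ∂[p,q] = [q] − [p]. For instance
  ∂[2,3] = [3] − [2].
As a 4×4 matrix over Z this has rank 3, with invariant factors (1,1,1).

Reading off H_k = ker ∂_k / im ∂_{k+1}:

  H_0: rank C_0 − rank ∂_1 = 4 − 3 = 1, and the invariant factors of ∂_1 are all 1, so H_0 ≅ Z.
  H_1: rank ker ∂_1 − rank ∂_2 = (4 − 3) − 0 = 1, and there is no ∂_2, so H_1 ≅ Z.

(K is a triangulation of the circle S^1.)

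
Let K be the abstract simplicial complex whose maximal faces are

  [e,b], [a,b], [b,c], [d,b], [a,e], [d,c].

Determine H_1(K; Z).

H_1 ≅ Z^2.

Order the vertices as a < b < c < d < e. Listing each simplex with vertices in this order, K has dimension 1 with simplices:

  0-simplices (5): a, b, c, d, e
  1-simplices (6): ab, ae, bc, bd, be, cd

so the chain groups are C_0 ≅ Z^5, C_1 ≅ Z^6.

∂_1: C_1 → C_0 is given by ∂[p,q] = [q] − [p]. For instance
  ∂bd = d − b.
This gives a 5×6 integer matrix of rank 4; reducing to Smith normal form yields diagonal entries (1,1,1,1).

Computing H_k = (kernel of ∂_k) / (image of ∂_{k+1}):

  H_1: rank ker ∂_1 − rank ∂_2 = (6 − 4) − 0 = 2, and there is no ∂_2, so H_1 = Z^2.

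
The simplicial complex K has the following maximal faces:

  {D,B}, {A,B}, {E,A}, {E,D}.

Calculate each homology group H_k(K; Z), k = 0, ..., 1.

Fix the vertex order A < B < D < E and write every simplex with vertices in increasing order. Then dim K = 1 and the simplices of K are:

  0-simplices (4): A, B, D, E
  1-simplices (4): AB, AE, BD, DE

Hence C_0 ≅ Z^4, C_1 ≅ Z^4.

The boundary map ∂_1: C_1 → C_0 is given by ∂[p,q] = [q] − [p]. For instance
  ∂AB = B − A.
The resulting 4×4 matrix has rank 3, and its Smith normal form has invariant factors (1,1,1).

From H_k ≅ ker(∂_k) / im(∂_{k+1}) we obtain:

  H_0: rank C_0 − rank ∂_1 = 4 − 3 = 1, and the invariant factors of ∂_1 are all 1, so H_0 = Z.
  H_1: rank ker ∂_1 − rank ∂_2 = (4 − 3) − 0 = 1, and there is no ∂_2, so H_1 = Z.

H_0 ≅ Z,  H_1 ≅ Z.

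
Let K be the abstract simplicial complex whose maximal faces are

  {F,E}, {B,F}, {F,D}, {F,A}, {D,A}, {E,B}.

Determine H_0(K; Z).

H_0 = Z.

Order the vertices as A < B < D < E < F. Listing each simplex with vertices in this order, K has dimension 1 with simplices:

  0-simplices (5): A, B, D, E, F
  1-simplices (6): AD, AF, BE, BF, DF, EF

so the chain groups are C_0 ≅ Z^5, C_1 ≅ Z^6.

∂_1: C_1 → C_0 is given by ∂[p,q] = [q] − [p]. For instance
  ∂AF = F − A.
As a 5×6 matrix over Z this has rank 4, with invariant factors (1,1,1,1).

Reading off H_k = ker ∂_k / im ∂_{k+1}:

  H_0: rank C_0 − rank ∂_1 = 5 − 4 = 1, and the invariant factors of ∂_1 are all 1, so H_0 = Z.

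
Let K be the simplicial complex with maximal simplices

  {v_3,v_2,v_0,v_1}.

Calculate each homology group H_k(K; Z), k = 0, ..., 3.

H_0 ≅ Z,  H_1 = 0,  H_2 = 0,  H_3 = 0.

K has 4 vertices, 6 edges, 4 triangles, 1 3-simplex.
rank ∂_0 = 0, rank ∂_1 = 3 ⇒ b_0 = 4 − 0 − 3 = 1; all invariant factors of ∂_1 are 1 so no torsion. So H_0 ≅ Z.
rank ∂_1 = 3, rank ∂_2 = 3 ⇒ b_1 = 6 − 3 − 3 = 0; all invariant factors of ∂_2 are 1 so no torsion. So H_1 ≅ 0.
rank ∂_2 = 3, rank ∂_3 = 1 ⇒ b_2 = 4 − 3 − 1 = 0; all invariant factors of ∂_3 are 1 so no torsion. So H_2 ≅ 0.
rank ∂_3 = 1, rank ∂_4 = 0 ⇒ b_3 = 1 − 1 − 0 = 0. So H_3 ≅ 0.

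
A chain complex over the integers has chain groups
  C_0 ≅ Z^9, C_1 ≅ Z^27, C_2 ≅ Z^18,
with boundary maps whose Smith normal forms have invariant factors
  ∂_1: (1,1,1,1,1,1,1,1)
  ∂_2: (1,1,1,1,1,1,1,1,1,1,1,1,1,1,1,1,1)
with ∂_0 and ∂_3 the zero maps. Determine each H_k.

H_0 ≅ Z,  H_1 ≅ Z^2,  H_2 ≅ Z.

H_0: b_0 = 9 − 0 − 8 = 1; torsion from ∂_1 factors > 1: none. So H_0 ≅ Z.
H_1: b_1 = 27 − 8 − 17 = 2; torsion from ∂_2 factors > 1: none. So H_1 ≅ Z^2.
H_2: b_2 = 18 − 17 − 0 = 1; torsion from ∂_3 factors > 1: none. So H_2 ≅ Z.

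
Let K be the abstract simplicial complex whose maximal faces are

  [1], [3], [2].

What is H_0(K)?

Take the total order 1 < 2 < 3 on the vertex set. Then K (dimension 0) consists of the simplices:

  0-simplices (3): [1], [2], [3]

Hence C_0 ≅ Z^3.

Now H_k = ker ∂_k / im ∂_{k+1}, so:

  H_0: rank C_0 − rank ∂_1 = 3 − 0 = 3, and there is no ∂_1, so H_0 = Z^3.

H_0 = Z^3.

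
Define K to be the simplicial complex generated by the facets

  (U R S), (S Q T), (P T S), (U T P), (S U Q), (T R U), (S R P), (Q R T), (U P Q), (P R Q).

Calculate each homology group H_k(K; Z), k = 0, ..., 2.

Order the vertices as P < Q < R < S < T < U. Listing each simplex with vertices in this order, K has dimension 2 with simplices:

  0-simplices (6): P, Q, R, S, T, U
  1-simplices (15): PQ, PR, PS, PT, PU, QR, QS, QT, QU, RS, RT, RU, ST, SU, TU
  2-simplices (10): PQR, PQU, PRS, PST, PTU, QRT, QST, QSU, RSU, RTU

so the chain groups are C_0 ≅ Z^6, C_1 ≅ Z^15, C_2 ≅ Z^10.

Boundary ∂_1: C_1 → C_0 sends each edge [p,q] (with p < q) to q − p.
The resulting 6×15 matrix has rank 5, and its Smith normal form has invariant factors (1,1,1,1,1).

∂_2: C_2 → C_1 sends each 2-simplex [p,q,r] to [q,r] − [p,r] + [p,q]. For instance
  ∂PST = ST − PT + PS,
  ∂QSU = SU − QU + QS.
The resulting 15×10 matrix has rank 10, and its Smith normal form has invariant factors (1,1,1,1,1,1,1,1,1,2).

Now H_k = ker ∂_k / im ∂_{k+1}, so:

  H_0: rank C_0 − rank ∂_1 = 6 − 5 = 1, and the invariant factors of ∂_1 are all 1, so H_0 ≅ Z.
  H_1: rank ker ∂_1 − rank ∂_2 = (15 − 5) − 10 = 0, and ∂_2 has invariant factor 2 > 1, so H_1 ≅ Z/2.
  H_2: rank ker ∂_2 − rank ∂_3 = (10 − 10) − 0 = 0, and there is no ∂_3, so H_2 ≅ 0.

(K is a triangulation of the real projective plane RP^2.)

H_0 = Z,  H_1 = Z/2,  H_2 = 0.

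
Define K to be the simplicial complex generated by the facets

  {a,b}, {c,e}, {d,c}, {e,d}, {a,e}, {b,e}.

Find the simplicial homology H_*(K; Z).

H_0 ≅ Z,  H_1 ≅ Z^2.

Take the total order a < b < c < d < e on the vertex set. Then K (dimension 1) consists of the simplices:

  0-simplices (5): a, b, c, d, e
  1-simplices (6): ab, ae, be, cd, ce, de

giving chain groups C_0 ≅ Z^5, C_1 ≅ Z^6.

The boundary map ∂_1: C_1 → C_0 maps an edge to its endpoints' difference, ∂[p,q] = q − p.
The 5×6 boundary matrix has rank 4 and Smith normal form diag(1,1,1,1).

From H_k ≅ ker(∂_k) / im(∂_{k+1}) we obtain:

  H_0: rank C_0 − rank ∂_1 = 5 − 4 = 1, and the invariant factors of ∂_1 are all 1, so H_0 ≅ Z.
  H_1: rank ker ∂_1 − rank ∂_2 = (6 − 4) − 0 = 2, and there is no ∂_2, so H_1 ≅ Z^2.

As a check, the Euler characteristic is 5 − 6 = -1, which agrees with 1 − 2 = -1.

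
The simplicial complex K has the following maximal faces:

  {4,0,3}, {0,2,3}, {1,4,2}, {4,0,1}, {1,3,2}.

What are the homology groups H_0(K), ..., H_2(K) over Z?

Fix the vertex order 0 < 1 < 2 < 3 < 4 and write every simplex with vertices in increasing order. Then dim K = 2 and the simplices of K are:

  0-simplices (5): [0], [1], [2], [3], [4]
  1-simplices (10): [0,1], [0,2], [0,3], [0,4], [1,2], [1,3], [1,4], [2,3], [2,4], [3,4]
  2-simplices (5): [0,1,4], [0,2,3], [0,3,4], [1,2,3], [1,2,4]

giving chain groups C_0 ≅ Z^5, C_1 ≅ Z^10, C_2 ≅ Z^5.

∂_1: C_1 → C_0 sends each edge [p,q] (with p < q) to q − p. For instance
  ∂[0,3] = [3] − [0].
As a 5×10 matrix over Z this has rank 4, with invariant factors (1,1,1,1).

∂_2: C_2 → C_1 acts by ∂[p,q,r] = [q,r] − [p,r] + [p,q]. For instance
  ∂[0,3,4] = [3,4] − [0,4] + [0,3],
  ∂[1,2,4] = [2,4] − [1,4] + [1,2].
The 10×5 boundary matrix has rank 5 and Smith normal form diag(1,1,1,1,1).

From H_k ≅ ker(∂_k) / im(∂_{k+1}) we obtain:

  H_0: rank C_0 − rank ∂_1 = 5 − 4 = 1, and the invariant factors of ∂_1 are all 1, so H_0 ≅ Z.
  H_1: rank ker ∂_1 − rank ∂_2 = (10 − 4) − 5 = 1, and the invariant factors of ∂_2 are all 1, so H_1 ≅ Z.
  H_2: rank ker ∂_2 − rank ∂_3 = (5 − 5) − 0 = 0, and there is no ∂_3, so H_2 ≅ 0.

H_0 ≅ Z,  H_1 ≅ Z,  H_2 = 0.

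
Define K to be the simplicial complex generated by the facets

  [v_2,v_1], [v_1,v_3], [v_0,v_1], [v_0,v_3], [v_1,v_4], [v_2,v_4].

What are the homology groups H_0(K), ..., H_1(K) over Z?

H_0 = Z,  H_1 = Z^2.

We work with the vertex ordering v_0 < v_1 < v_2 < v_3 < v_4. The simplices of K, each written with vertices in increasing order, are:

  0-simplices (5): [v_0], [v_1], [v_2], [v_3], [v_4]
  1-simplices (6): [v_0,v_1], [v_0,v_3], [v_1,v_2], [v_1,v_3], [v_1,v_4], [v_2,v_4]

giving chain groups C_0 ≅ Z^5, C_1 ≅ Z^6.

∂_1: C_1 → C_0 maps an edge to its endpoints' difference, ∂[p,q] = q − p. For instance
  ∂[v_2,v_4] = [v_4] − [v_2].
The 5×6 boundary matrix has rank 4 and Smith normal form diag(1,1,1,1).

Reading off H_k = ker ∂_k / im ∂_{k+1}:

  H_0: rank C_0 − rank ∂_1 = 5 − 4 = 1, and the invariant factors of ∂_1 are all 1, so H_0 = Z.
  H_1: rank ker ∂_1 − rank ∂_2 = (6 − 4) − 0 = 2, and there is no ∂_2, so H_1 = Z^2.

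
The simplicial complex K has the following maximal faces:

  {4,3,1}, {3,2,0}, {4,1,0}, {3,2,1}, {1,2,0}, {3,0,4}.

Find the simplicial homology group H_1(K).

H_1 = 0.

K has 5 vertices, 9 edges, 6 triangles.
rank ∂_1 = 4, rank ∂_2 = 5 ⇒ b_1 = 9 − 4 − 5 = 0; all invariant factors of ∂_2 are 1 so no torsion. So H_1 ≅ 0.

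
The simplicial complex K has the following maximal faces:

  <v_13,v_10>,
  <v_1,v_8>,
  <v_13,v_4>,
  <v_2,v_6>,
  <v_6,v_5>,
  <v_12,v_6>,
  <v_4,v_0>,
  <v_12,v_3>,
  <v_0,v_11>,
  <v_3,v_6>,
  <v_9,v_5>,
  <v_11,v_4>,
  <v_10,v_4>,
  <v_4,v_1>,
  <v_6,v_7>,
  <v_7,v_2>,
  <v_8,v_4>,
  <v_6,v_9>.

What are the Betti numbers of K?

b_0 = 2, b_1 = 6.

We work with the vertex ordering v_0 < v_1 < v_2 < v_3 < v_4 < v_5 < v_6 < v_7 < v_8 < v_9 < v_10 < v_11 < v_12 < v_13. The simplices of K, each written with vertices in increasing order, are:

  0-simplices (14): [v_0], [v_1], [v_2], [v_3], [v_4], [v_5], [v_6], [v_7], [v_8], [v_9], [v_10], [v_11], [v_12], [v_13]
  1-simplices (18): (18 of them)

so the chain groups are C_0 ≅ Z^14, C_1 ≅ Z^18.

Boundary ∂_1: C_1 → C_0 sends each edge [p,q] (with p < q) to q − p. For instance
  ∂[v_4,v_11] = [v_11] − [v_4].
As a 14×18 matrix over Z this has rank 12, with invariant factors (1,1,1,1,1,1,1,1,1,1,1,1).

From H_k ≅ ker(∂_k) / im(∂_{k+1}) we obtain:

  H_0: rank C_0 − rank ∂_1 = 14 − 12 = 2, and the invariant factors of ∂_1 are all 1, so H_0 = Z^2.
  H_1: rank ker ∂_1 − rank ∂_2 = (18 − 12) − 0 = 6, and there is no ∂_2, so H_1 = Z^6.

Hence the Betti numbers are b_0 = 2, b_1 = 6.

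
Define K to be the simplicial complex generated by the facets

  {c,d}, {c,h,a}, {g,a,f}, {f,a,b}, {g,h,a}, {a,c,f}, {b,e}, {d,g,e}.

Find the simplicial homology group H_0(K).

H_0 ≅ Z.

K has 8 vertices, 15 edges, 6 triangles.
rank ∂_0 = 0, rank ∂_1 = 7 ⇒ b_0 = 8 − 0 − 7 = 1; all invariant factors of ∂_1 are 1 so no torsion. So H_0 = Z.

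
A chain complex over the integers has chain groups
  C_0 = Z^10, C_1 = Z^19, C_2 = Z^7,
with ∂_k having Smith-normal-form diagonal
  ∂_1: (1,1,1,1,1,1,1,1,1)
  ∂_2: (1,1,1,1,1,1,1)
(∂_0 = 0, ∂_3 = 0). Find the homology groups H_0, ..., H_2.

H_0: b_0 = 10 − 0 − 9 = 1; torsion from ∂_1 factors > 1: none. So H_0 = Z.
H_1: b_1 = 19 − 9 − 7 = 3; torsion from ∂_2 factors > 1: none. So H_1 = Z^3.
H_2: b_2 = 7 − 7 − 0 = 0; torsion from ∂_3 factors > 1: none. So H_2 = 0.

H_0 = Z,  H_1 = Z^3,  H_2 = 0.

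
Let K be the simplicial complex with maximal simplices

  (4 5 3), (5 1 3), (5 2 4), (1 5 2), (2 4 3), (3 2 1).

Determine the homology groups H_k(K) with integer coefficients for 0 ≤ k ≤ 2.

Fix the vertex order 1 < 2 < 3 < 4 < 5 and write every simplex with vertices in increasing order. Then dim K = 2 and the simplices of K are:

  0-simplices (5): [1], [2], [3], [4], [5]
  1-simplices (9): [1,2], [1,3], [1,5], [2,3], [2,4], [2,5], [3,4], [3,5], [4,5]
  2-simplices (6): [1,2,3], [1,2,5], [1,3,5], [2,3,4], [2,4,5], [3,4,5]

giving chain groups C_0 ≅ Z^5, C_1 ≅ Z^9, C_2 ≅ Z^6.

∂_1: C_1 → C_0 is given by ∂[p,q] = [q] − [p]. For instance
  ∂[1,2] = [2] − [1].
The resulting 5×9 matrix has rank 4, and its Smith normal form has invariant factors (1,1,1,1).

The boundary map ∂_2: C_2 → C_1 sends each 2-simplex [p,q,r] to [q,r] − [p,r] + [p,q]. For instance
  ∂[1,2,3] = [2,3] − [1,3] + [1,2],
  ∂[1,3,5] = [3,5] − [1,5] + [1,3].
The 9×6 boundary matrix has rank 5 and Smith normal form diag(1,1,1,1,1).

Reading off H_k = ker ∂_k / im ∂_{k+1}:

  H_0: rank C_0 − rank ∂_1 = 5 − 4 = 1, and the invariant factors of ∂_1 are all 1, so H_0 ≅ Z.
  H_1: rank ker ∂_1 − rank ∂_2 = (9 − 4) − 5 = 0, and the invariant factors of ∂_2 are all 1, so H_1 ≅ 0.
  H_2: rank ker ∂_2 − rank ∂_3 = (6 − 5) − 0 = 1, and there is no ∂_3, so H_2 ≅ Z.

H_0 = Z,  H_1 = 0,  H_2 = Z.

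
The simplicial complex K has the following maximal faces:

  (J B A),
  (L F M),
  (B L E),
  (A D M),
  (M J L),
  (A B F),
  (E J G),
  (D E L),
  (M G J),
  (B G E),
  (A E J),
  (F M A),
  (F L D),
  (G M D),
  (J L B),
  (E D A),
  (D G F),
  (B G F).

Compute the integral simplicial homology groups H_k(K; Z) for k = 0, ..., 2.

H_0 ≅ Z,  H_1 ≅ Z ⊕ Z/2,  H_2 = 0.

Order the vertices as A < B < D < E < F < G < J < L < M. Listing each simplex with vertices in this order, K has dimension 2 with simplices:

  0-simplices (9): A, B, D, E, F, G, J, L, M
  1-simplices (27): AB, AD, AE, AF, AJ, AM, BE, BF, BG, BJ, BL, DE, DF, DG, DL, DM, EG, EJ, EL, FG, FL, FM, GJ, GM, JL, JM, LM
  2-simplices (18): ABF, ABJ, ADE, ADM, AEJ, AFM, BEG, BEL, BFG, BJL, DEL, DFG, DFL, DGM, EGJ, FLM, GJM, JLM

giving chain groups C_0 ≅ Z^9, C_1 ≅ Z^27, C_2 ≅ Z^18.

∂_1: C_1 → C_0 maps an edge to its endpoints' difference, ∂[p,q] = q − p.
The resulting 9×27 matrix has rank 8, and its Smith normal form has invariant factors (1,1,1,1,1,1,1,1).

Boundary ∂_2: C_2 → C_1 acts by ∂[p,q,r] = [q,r] − [p,r] + [p,q]. For instance
  ∂ABJ = BJ − AJ + AB,
  ∂ADE = DE − AE + AD.
The resulting 27×18 matrix has rank 18, and its Smith normal form has invariant factors (1,1,1,1,1,1,1,1,1,1,1,1,1,1,1,1,1,2).

Computing H_k = (kernel of ∂_k) / (image of ∂_{k+1}):

  H_0: rank C_0 − rank ∂_1 = 9 − 8 = 1, and the invariant factors of ∂_1 are all 1, so H_0 ≅ Z.
  H_1: rank ker ∂_1 − rank ∂_2 = (27 − 8) − 18 = 1, and ∂_2 has invariant factor 2 > 1, so H_1 ≅ Z ⊕ Z/2.
  H_2: rank ker ∂_2 − rank ∂_3 = (18 − 18) − 0 = 0, and there is no ∂_3, so H_2 ≅ 0.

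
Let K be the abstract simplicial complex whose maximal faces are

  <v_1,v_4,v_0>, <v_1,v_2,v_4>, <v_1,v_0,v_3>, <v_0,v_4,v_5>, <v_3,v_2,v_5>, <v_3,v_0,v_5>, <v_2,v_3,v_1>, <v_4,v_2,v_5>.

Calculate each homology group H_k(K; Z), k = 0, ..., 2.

We work with the vertex ordering v_0 < v_1 < v_2 < v_3 < v_4 < v_5. The simplices of K, each written with vertices in increasing order, are:

  0-simplices (6): [v_0], [v_1], [v_2], [v_3], [v_4], [v_5]
  1-simplices (12): [v_0,v_1], [v_0,v_3], [v_0,v_4], [v_0,v_5], [v_1,v_2], [v_1,v_3], [v_1,v_4], [v_2,v_3], [v_2,v_4], [v_2,v_5], [v_3,v_5], [v_4,v_5]
  2-simplices (8): [v_0,v_1,v_3], [v_0,v_1,v_4], [v_0,v_3,v_5], [v_0,v_4,v_5], [v_1,v_2,v_3], [v_1,v_2,v_4], [v_2,v_3,v_5], [v_2,v_4,v_5]

so the chain groups are C_0 ≅ Z^6, C_1 ≅ Z^12, C_2 ≅ Z^8.

The boundary map ∂_1: C_1 → C_0 maps an edge to its endpoints' difference, ∂[p,q] = q − p. For instance
  ∂[v_0,v_1] = [v_1] − [v_0].
The 6×12 boundary matrix has rank 5 and Smith normal form diag(1,1,1,1,1).

∂_2: C_2 → C_1 sends each 2-simplex [p,q,r] to [q,r] − [p,r] + [p,q]. For instance
  ∂[v_2,v_4,v_5] = [v_4,v_5] − [v_2,v_5] + [v_2,v_4],
  ∂[v_0,v_1,v_3] = [v_1,v_3] − [v_0,v_3] + [v_0,v_1].
The 12×8 boundary matrix has rank 7 and Smith normal form diag(1,1,1,1,1,1,1).

From H_k ≅ ker(∂_k) / im(∂_{k+1}) we obtain:

  H_0: rank C_0 − rank ∂_1 = 6 − 5 = 1, and the invariant factors of ∂_1 are all 1, so H_0 ≅ Z.
  H_1: rank ker ∂_1 − rank ∂_2 = (12 − 5) − 7 = 0, and the invariant factors of ∂_2 are all 1, so H_1 ≅ 0.
  H_2: rank ker ∂_2 − rank ∂_3 = (8 − 7) − 0 = 1, and there is no ∂_3, so H_2 ≅ Z.

As a check, the Euler characteristic is 6 − 12 + 8 = 2, which agrees with 1 − 0 + 1 = 2.
(K is a triangulation of the 2-sphere S^2.)

H_0 = Z,  H_1 = 0,  H_2 = Z.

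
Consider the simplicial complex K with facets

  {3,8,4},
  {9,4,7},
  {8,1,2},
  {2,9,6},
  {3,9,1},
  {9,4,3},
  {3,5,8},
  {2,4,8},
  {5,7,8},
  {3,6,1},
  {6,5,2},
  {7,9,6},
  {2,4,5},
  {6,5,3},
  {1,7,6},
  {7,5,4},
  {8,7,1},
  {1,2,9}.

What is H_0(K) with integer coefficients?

H_0 ≅ Z.

Fix the vertex order 1 < 2 < 3 < 4 < 5 < 6 < 7 < 8 < 9 and write every simplex with vertices in increasing order. Then dim K = 2 and the simplices of K are:

  0-simplices (9): [1], [2], [3], [4], [5], [6], [7], [8], [9]
  1-simplices (27): (27 of them)
  2-simplices (18): [1,2,8], [1,2,9], [1,3,6], [1,3,9], [1,6,7], [1,7,8], [2,4,5], [2,4,8], [2,5,6], [2,6,9], [3,4,8], [3,4,9], [3,5,6], [3,5,8], [4,5,7], [4,7,9], [5,7,8], [6,7,9]

so the chain groups are C_0 ≅ Z^9, C_1 ≅ Z^27, C_2 ≅ Z^18.

Boundary ∂_1: C_1 → C_0 is given by ∂[p,q] = [q] − [p]. For instance
  ∂[5,6] = [6] − [5].
As a 9×27 matrix over Z this has rank 8, with invariant factors (1,1,1,1,1,1,1,1).

The boundary map ∂_2: C_2 → C_1 maps a triangle to the signed sum of its edges. For instance
  ∂[1,6,7] = [6,7] − [1,7] + [1,6],
  ∂[2,4,5] = [4,5] − [2,5] + [2,4].
This gives a 27×18 integer matrix of rank 18; reducing to Smith normal form yields diagonal entries (1,1,1,1,1,1,1,1,1,1,1,1,1,1,1,1,1,2).

Now H_k = ker ∂_k / im ∂_{k+1}, so:

  H_0: rank C_0 − rank ∂_1 = 9 − 8 = 1, and the invariant factors of ∂_1 are all 1, so H_0 = Z.

(K is a triangulation of the Klein bottle.)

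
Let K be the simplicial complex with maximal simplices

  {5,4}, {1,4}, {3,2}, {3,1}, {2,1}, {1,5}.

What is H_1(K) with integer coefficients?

Order the vertices as 1 < 2 < 3 < 4 < 5. Listing each simplex with vertices in this order, K has dimension 1 with simplices:

  0-simplices (5): [1], [2], [3], [4], [5]
  1-simplices (6): [1,2], [1,3], [1,4], [1,5], [2,3], [4,5]

Hence C_0 ≅ Z^5, C_1 ≅ Z^6.

The boundary map ∂_1: C_1 → C_0 maps an edge to its endpoints' difference, ∂[p,q] = q − p.
The resulting 5×6 matrix has rank 4, and its Smith normal form has invariant factors (1,1,1,1).

Now H_k = ker ∂_k / im ∂_{k+1}, so:

  H_1: rank ker ∂_1 − rank ∂_2 = (6 − 4) − 0 = 2, and there is no ∂_2, so H_1 ≅ Z^2.

(K is a triangulation of a wedge of 2 circles.)

H_1 = Z^2.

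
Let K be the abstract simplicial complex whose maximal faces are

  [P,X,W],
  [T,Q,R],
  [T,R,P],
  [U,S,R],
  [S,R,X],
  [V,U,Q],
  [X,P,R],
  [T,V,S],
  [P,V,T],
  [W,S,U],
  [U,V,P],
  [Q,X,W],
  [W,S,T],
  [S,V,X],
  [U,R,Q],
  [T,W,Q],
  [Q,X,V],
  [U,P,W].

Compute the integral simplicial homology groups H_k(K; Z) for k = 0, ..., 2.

H_0 ≅ Z,  H_1 ≅ Z^2,  H_2 ≅ Z.

Order the vertices as P < Q < R < S < T < U < V < W < X. Listing each simplex with vertices in this order, K has dimension 2 with simplices:

  0-simplices (9): P, Q, R, S, T, U, V, W, X
  1-simplices (27): PR, PT, PU, PV, PW, PX, QR, QT, QU, QV, QW, QX, RS, RT, RU, RX, ST, SU, SV, SW, SX, TV, TW, UV, UW, VX, WX
  2-simplices (18): PRT, PRX, PTV, PUV, PUW, PWX, QRT, QRU, QTW, QUV, QVX, QWX, RSU, RSX, STV, STW, SUW, SVX

Hence C_0 ≅ Z^9, C_1 ≅ Z^27, C_2 ≅ Z^18.

The boundary map ∂_1: C_1 → C_0 is given by ∂[p,q] = [q] − [p].
This gives a 9×27 integer matrix of rank 8; reducing to Smith normal form yields diagonal entries (1,1,1,1,1,1,1,1).

∂_2: C_2 → C_1 acts by ∂[p,q,r] = [q,r] − [p,r] + [p,q]. For instance
  ∂PWX = WX − PX + PW,
  ∂STV = TV − SV + ST.
The resulting 27×18 matrix has rank 17, and its Smith normal form has invariant factors (1,1,1,1,1,1,1,1,1,1,1,1,1,1,1,1,1).

Reading off H_k = ker ∂_k / im ∂_{k+1}:

  H_0: rank C_0 − rank ∂_1 = 9 − 8 = 1, and the invariant factors of ∂_1 are all 1, so H_0 ≅ Z.
  H_1: rank ker ∂_1 − rank ∂_2 = (27 − 8) − 17 = 2, and the invariant factors of ∂_2 are all 1, so H_1 ≅ Z^2.
  H_2: rank ker ∂_2 − rank ∂_3 = (18 − 17) − 0 = 1, and there is no ∂_3, so H_2 ≅ Z.

As a check, the Euler characteristic is 9 − 27 + 18 = 0, which agrees with 1 − 2 + 1 = 0.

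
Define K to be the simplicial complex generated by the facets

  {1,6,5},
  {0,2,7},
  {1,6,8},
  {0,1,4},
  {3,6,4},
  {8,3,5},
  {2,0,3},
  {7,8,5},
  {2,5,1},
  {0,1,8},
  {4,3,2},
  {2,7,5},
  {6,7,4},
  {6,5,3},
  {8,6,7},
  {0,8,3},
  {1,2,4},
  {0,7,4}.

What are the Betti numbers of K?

Fix the vertex order 0 < 1 < 2 < 3 < 4 < 5 < 6 < 7 < 8 and write every simplex with vertices in increasing order. Then dim K = 2 and the simplices of K are:

  0-simplices (9): [0], [1], [2], [3], [4], [5], [6], [7], [8]
  1-simplices (27): (27 of them)
  2-simplices (18): [0,1,4], [0,1,8], [0,2,3], [0,2,7], [0,3,8], [0,4,7], [1,2,4], [1,2,5], [1,5,6], [1,6,8], [2,3,4], [2,5,7], [3,4,6], [3,5,6], [3,5,8], [4,6,7], [5,7,8], [6,7,8]

so the chain groups are C_0 ≅ Z^9, C_1 ≅ Z^27, C_2 ≅ Z^18.

Boundary ∂_1: C_1 → C_0 sends each edge [p,q] (with p < q) to q − p. For instance
  ∂[0,2] = [2] − [0].
This gives a 9×27 integer matrix of rank 8; reducing to Smith normal form yields diagonal entries (1,1,1,1,1,1,1,1).

The boundary map ∂_2: C_2 → C_1 maps a triangle to the signed sum of its edges. For instance
  ∂[3,5,6] = [5,6] − [3,6] + [3,5],
  ∂[3,4,6] = [4,6] − [3,6] + [3,4].
The resulting 27×18 matrix has rank 18, and its Smith normal form has invariant factors (1,1,1,1,1,1,1,1,1,1,1,1,1,1,1,1,1,2).

From H_k ≅ ker(∂_k) / im(∂_{k+1}) we obtain:

  H_0: rank C_0 − rank ∂_1 = 9 − 8 = 1, and the invariant factors of ∂_1 are all 1, so H_0 ≅ Z.
  H_1: rank ker ∂_1 − rank ∂_2 = (27 − 8) − 18 = 1, and ∂_2 has invariant factor 2 > 1, so H_1 ≅ Z ⊕ Z/2Z.
  H_2: rank ker ∂_2 − rank ∂_3 = (18 − 18) − 0 = 0, and there is no ∂_3, so H_2 ≅ 0.

(K is a triangulation of the Klein bottle.)

Hence the Betti numbers are b_0 = 1, b_1 = 1, b_2 = 0.

b_0 = 1, b_1 = 1, b_2 = 0.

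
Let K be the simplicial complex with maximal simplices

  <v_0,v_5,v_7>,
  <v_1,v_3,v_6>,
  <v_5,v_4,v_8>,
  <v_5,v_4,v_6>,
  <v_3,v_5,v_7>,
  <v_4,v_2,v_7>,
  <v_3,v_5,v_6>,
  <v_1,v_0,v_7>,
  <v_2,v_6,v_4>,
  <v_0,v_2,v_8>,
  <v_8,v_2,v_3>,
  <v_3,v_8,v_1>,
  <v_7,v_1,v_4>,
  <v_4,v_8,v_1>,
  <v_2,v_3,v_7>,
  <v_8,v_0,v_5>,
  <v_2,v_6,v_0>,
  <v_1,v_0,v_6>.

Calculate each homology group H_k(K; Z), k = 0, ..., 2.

H_0 ≅ Z,  H_1 ≅ Z^2,  H_2 ≅ Z.

K has 9 vertices, 27 edges, 18 triangles.
rank ∂_0 = 0, rank ∂_1 = 8 ⇒ b_0 = 9 − 0 − 8 = 1; all invariant factors of ∂_1 are 1 so no torsion. So H_0 = Z.
rank ∂_1 = 8, rank ∂_2 = 17 ⇒ b_1 = 27 − 8 − 17 = 2; all invariant factors of ∂_2 are 1 so no torsion. So H_1 = Z^2.
rank ∂_2 = 17, rank ∂_3 = 0 ⇒ b_2 = 18 − 17 − 0 = 1. So H_2 = Z.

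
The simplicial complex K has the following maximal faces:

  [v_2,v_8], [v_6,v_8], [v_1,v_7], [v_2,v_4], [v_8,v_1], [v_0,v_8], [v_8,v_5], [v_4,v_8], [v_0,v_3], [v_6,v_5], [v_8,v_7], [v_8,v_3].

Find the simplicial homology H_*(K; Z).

Order the vertices as v_0 < v_1 < v_2 < v_3 < v_4 < v_5 < v_6 < v_7 < v_8. Listing each simplex with vertices in this order, K has dimension 1 with simplices:

  0-simplices (9): [v_0], [v_1], [v_2], [v_3], [v_4], [v_5], [v_6], [v_7], [v_8]
  1-simplices (12): [v_0,v_3], [v_0,v_8], [v_1,v_7], [v_1,v_8], [v_2,v_4], [v_2,v_8], [v_3,v_8], [v_4,v_8], [v_5,v_6], [v_5,v_8], [v_6,v_8], [v_7,v_8]

Hence C_0 ≅ Z^9, C_1 ≅ Z^12.

∂_1: C_1 → C_0 sends each edge [p,q] (with p < q) to q − p. For instance
  ∂[v_1,v_8] = [v_8] − [v_1].
The 9×12 boundary matrix has rank 8 and Smith normal form diag(1,1,1,1,1,1,1,1).

Now H_k = ker ∂_k / im ∂_{k+1}, so:

  H_0: rank C_0 − rank ∂_1 = 9 − 8 = 1, and the invariant factors of ∂_1 are all 1, so H_0 ≅ Z.
  H_1: rank ker ∂_1 − rank ∂_2 = (12 − 8) − 0 = 4, and there is no ∂_2, so H_1 ≅ Z^4.

(K is a triangulation of a wedge of 4 circles.)

H_0 = Z,  H_1 = Z^4.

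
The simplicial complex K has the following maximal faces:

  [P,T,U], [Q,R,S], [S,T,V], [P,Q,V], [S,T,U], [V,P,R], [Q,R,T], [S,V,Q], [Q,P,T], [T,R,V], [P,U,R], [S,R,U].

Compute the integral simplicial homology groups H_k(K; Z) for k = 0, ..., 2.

We work with the vertex ordering P < Q < R < S < T < U < V. The simplices of K, each written with vertices in increasing order, are:

  0-simplices (7): P, Q, R, S, T, U, V
  1-simplices (18): PQ, PR, PT, PU, PV, QR, QS, QT, QV, RS, RT, RU, RV, ST, SU, SV, TU, TV
  2-simplices (12): PQT, PQV, PRU, PRV, PTU, QRS, QRT, QSV, RSU, RTV, STU, STV

Hence C_0 ≅ Z^7, C_1 ≅ Z^18, C_2 ≅ Z^12.

The boundary map ∂_1: C_1 → C_0 is given by ∂[p,q] = [q] − [p]. For instance
  ∂SU = U − S.
The resulting 7×18 matrix has rank 6, and its Smith normal form has invariant factors (1,1,1,1,1,1).

∂_2: C_2 → C_1 maps a triangle to the signed sum of its edges. For instance
  ∂PTU = TU − PU + PT,
  ∂QSV = SV − QV + QS.
This gives a 18×12 integer matrix of rank 12; reducing to Smith normal form yields diagonal entries (1,1,1,1,1,1,1,1,1,1,1,2).

From H_k ≅ ker(∂_k) / im(∂_{k+1}) we obtain:

  H_0: rank C_0 − rank ∂_1 = 7 − 6 = 1, and the invariant factors of ∂_1 are all 1, so H_0 ≅ Z.
  H_1: rank ker ∂_1 − rank ∂_2 = (18 − 6) − 12 = 0, and ∂_2 has invariant factor 2 > 1, so H_1 ≅ Z/2.
  H_2: rank ker ∂_2 − rank ∂_3 = (12 − 12) − 0 = 0, and there is no ∂_3, so H_2 ≅ 0.

H_0 = Z,  H_1 = Z/2,  H_2 = 0.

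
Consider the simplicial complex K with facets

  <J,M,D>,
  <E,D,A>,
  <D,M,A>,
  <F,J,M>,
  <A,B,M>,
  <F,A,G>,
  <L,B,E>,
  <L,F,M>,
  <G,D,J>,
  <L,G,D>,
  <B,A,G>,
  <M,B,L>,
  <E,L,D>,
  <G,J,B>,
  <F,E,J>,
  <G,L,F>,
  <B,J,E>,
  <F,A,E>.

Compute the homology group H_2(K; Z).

H_2 ≅ Z.

K has 9 vertices, 27 edges, 18 triangles.
rank ∂_2 = 17, rank ∂_3 = 0 ⇒ b_2 = 18 − 17 − 0 = 1. So H_2 ≅ Z.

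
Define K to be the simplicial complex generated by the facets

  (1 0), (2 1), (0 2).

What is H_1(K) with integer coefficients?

H_1 ≅ Z.

Take the total order 0 < 1 < 2 on the vertex set. Then K (dimension 1) consists of the simplices:

  0-simplices (3): [0], [1], [2]
  1-simplices (3): [0,1], [0,2], [1,2]

giving chain groups C_0 ≅ Z^3, C_1 ≅ Z^3.

∂_1: C_1 → C_0 is given by ∂[p,q] = [q] − [p]. For instance
  ∂[0,1] = [1] − [0].
The resulting 3×3 matrix has rank 2, and its Smith normal form has invariant factors (1,1).

Now H_k = ker ∂_k / im ∂_{k+1}, so:

  H_1: rank ker ∂_1 − rank ∂_2 = (3 − 2) − 0 = 1, and there is no ∂_2, so H_1 ≅ Z.

(K is a triangulation of the circle S^1.)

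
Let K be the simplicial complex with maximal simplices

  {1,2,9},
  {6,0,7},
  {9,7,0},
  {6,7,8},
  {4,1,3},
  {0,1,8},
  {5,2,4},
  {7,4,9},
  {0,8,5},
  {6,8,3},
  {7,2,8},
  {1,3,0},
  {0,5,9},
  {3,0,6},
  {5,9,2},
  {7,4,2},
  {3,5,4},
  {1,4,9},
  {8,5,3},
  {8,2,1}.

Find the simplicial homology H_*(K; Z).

H_0 ≅ Z,  H_1 ≅ Z ⊕ Z/2,  H_2 = 0.

Fix the vertex order 0 < 1 < 2 < 3 < 4 < 5 < 6 < 7 < 8 < 9 and write every simplex with vertices in increasing order. Then dim K = 2 and the simplices of K are:

  0-simplices (10): [0], [1], [2], [3], [4], [5], [6], [7], [8], [9]
  1-simplices (30): (30 of them)
  2-simplices (20): (20 of them)

Hence C_0 ≅ Z^10, C_1 ≅ Z^30, C_2 ≅ Z^20.

∂_1: C_1 → C_0 is given by ∂[p,q] = [q] − [p].
The 10×30 boundary matrix has rank 9 and Smith normal form diag(1,1,1,1,1,1,1,1,1).

The boundary map ∂_2: C_2 → C_1 maps a triangle to the signed sum of its edges. For instance
  ∂[0,3,6] = [3,6] − [0,6] + [0,3],
  ∂[0,5,9] = [5,9] − [0,9] + [0,5].
The resulting 30×20 matrix has rank 20, and its Smith normal form has invariant factors (1,1,1,1,1,1,1,1,1,1,1,1,1,1,1,1,1,1,1,2).

Now H_k = ker ∂_k / im ∂_{k+1}, so:

  H_0: rank C_0 − rank ∂_1 = 10 − 9 = 1, and the invariant factors of ∂_1 are all 1, so H_0 ≅ Z.
  H_1: rank ker ∂_1 − rank ∂_2 = (30 − 9) − 20 = 1, and ∂_2 has invariant factor 2 > 1, so H_1 ≅ Z ⊕ Z/2.
  H_2: rank ker ∂_2 − rank ∂_3 = (20 − 20) − 0 = 0, and there is no ∂_3, so H_2 ≅ 0.

As a check, the Euler characteristic is 10 − 30 + 20 = 0, which agrees with 1 − 1 + 0 = 0.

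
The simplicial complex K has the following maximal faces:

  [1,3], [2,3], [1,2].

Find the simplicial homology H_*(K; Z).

H_0 = Z,  H_1 = Z.

Take the total order 1 < 2 < 3 on the vertex set. Then K (dimension 1) consists of the simplices:

  0-simplices (3): [1], [2], [3]
  1-simplices (3): [1,2], [1,3], [2,3]

giving chain groups C_0 ≅ Z^3, C_1 ≅ Z^3.

The boundary map ∂_1: C_1 → C_0 is given by ∂[p,q] = [q] − [p].
As a 3×3 matrix over Z this has rank 2, with invariant factors (1,1).

Now H_k = ker ∂_k / im ∂_{k+1}, so:

  H_0: rank C_0 − rank ∂_1 = 3 − 2 = 1, and the invariant factors of ∂_1 are all 1, so H_0 = Z.
  H_1: rank ker ∂_1 − rank ∂_2 = (3 − 2) − 0 = 1, and there is no ∂_2, so H_1 = Z.

As a check, the Euler characteristic is 3 − 3 = 0, which agrees with 1 − 1 = 0.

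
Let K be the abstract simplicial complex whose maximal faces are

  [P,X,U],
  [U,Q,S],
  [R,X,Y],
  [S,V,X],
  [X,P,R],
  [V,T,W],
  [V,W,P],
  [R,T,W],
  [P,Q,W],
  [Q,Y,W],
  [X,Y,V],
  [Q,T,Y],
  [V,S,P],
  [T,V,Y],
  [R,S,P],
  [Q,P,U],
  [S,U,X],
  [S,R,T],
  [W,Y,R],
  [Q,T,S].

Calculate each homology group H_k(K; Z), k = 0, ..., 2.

H_0 ≅ Z,  H_1 ≅ Z ⊕ Z/2Z,  H_2 = 0.

K has 10 vertices, 30 edges, 20 triangles.
rank ∂_0 = 0, rank ∂_1 = 9 ⇒ b_0 = 10 − 0 − 9 = 1; all invariant factors of ∂_1 are 1 so no torsion. So H_0 ≅ Z.
rank ∂_1 = 9, rank ∂_2 = 20 ⇒ b_1 = 30 − 9 − 20 = 1; ∂_2 has invariant factor(s) [2] giving torsion. So H_1 ≅ Z ⊕ Z/2Z.
rank ∂_2 = 20, rank ∂_3 = 0 ⇒ b_2 = 20 − 20 − 0 = 0. So H_2 ≅ 0.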